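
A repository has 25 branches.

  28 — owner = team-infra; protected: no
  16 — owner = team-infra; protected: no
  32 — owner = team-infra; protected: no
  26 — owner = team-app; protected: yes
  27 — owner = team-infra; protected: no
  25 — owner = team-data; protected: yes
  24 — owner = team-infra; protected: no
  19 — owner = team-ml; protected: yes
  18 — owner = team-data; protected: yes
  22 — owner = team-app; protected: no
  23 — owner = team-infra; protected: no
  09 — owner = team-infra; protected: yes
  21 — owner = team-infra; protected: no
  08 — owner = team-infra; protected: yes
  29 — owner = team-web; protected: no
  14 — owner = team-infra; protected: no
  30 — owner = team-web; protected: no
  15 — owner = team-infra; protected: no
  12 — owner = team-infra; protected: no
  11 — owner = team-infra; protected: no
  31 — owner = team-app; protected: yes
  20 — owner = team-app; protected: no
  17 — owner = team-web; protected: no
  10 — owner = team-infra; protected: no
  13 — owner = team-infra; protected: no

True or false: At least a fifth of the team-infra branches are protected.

'At least a fifth of the team-infra branches are protected' holds iff |A ∩ B| / |A| ≥ 1/5.
|A| = 15, |A ∩ B| = 2, |A ∖ B| = 13.
|A ∩ B|/|A| = 2/15, so the statement is false.

False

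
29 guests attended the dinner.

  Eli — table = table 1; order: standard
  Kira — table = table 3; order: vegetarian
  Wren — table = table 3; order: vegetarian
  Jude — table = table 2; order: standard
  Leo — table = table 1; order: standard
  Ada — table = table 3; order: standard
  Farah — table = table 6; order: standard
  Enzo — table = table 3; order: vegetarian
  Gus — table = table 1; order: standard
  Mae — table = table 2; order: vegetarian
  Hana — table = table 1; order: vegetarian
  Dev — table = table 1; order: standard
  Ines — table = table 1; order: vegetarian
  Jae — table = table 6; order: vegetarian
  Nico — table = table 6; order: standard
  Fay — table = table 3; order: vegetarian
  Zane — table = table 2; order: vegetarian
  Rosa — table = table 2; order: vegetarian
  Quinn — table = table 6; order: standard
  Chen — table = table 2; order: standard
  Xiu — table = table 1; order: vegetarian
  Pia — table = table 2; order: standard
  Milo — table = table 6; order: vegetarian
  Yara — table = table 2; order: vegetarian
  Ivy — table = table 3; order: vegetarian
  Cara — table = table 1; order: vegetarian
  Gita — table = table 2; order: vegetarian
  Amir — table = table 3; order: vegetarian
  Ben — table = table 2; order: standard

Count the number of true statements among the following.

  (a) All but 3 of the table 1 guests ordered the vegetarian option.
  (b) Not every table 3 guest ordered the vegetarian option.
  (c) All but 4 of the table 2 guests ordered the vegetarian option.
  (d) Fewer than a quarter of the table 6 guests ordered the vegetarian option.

(a) table 1: |A| = 8, |A ∩ B| = 4; needs |A ∖ B| = 3 — false.
(b) table 3: |A| = 7, |A ∩ B| = 6; needs A ⊄ B (|A ∖ B| ≥ 1) — true.
(c) table 2: |A| = 9, |A ∩ B| = 5; needs |A ∖ B| = 4 — true.
(d) table 6: |A| = 5, |A ∩ B| = 2; needs |A ∩ B| / |A| < 1/4 — false.

2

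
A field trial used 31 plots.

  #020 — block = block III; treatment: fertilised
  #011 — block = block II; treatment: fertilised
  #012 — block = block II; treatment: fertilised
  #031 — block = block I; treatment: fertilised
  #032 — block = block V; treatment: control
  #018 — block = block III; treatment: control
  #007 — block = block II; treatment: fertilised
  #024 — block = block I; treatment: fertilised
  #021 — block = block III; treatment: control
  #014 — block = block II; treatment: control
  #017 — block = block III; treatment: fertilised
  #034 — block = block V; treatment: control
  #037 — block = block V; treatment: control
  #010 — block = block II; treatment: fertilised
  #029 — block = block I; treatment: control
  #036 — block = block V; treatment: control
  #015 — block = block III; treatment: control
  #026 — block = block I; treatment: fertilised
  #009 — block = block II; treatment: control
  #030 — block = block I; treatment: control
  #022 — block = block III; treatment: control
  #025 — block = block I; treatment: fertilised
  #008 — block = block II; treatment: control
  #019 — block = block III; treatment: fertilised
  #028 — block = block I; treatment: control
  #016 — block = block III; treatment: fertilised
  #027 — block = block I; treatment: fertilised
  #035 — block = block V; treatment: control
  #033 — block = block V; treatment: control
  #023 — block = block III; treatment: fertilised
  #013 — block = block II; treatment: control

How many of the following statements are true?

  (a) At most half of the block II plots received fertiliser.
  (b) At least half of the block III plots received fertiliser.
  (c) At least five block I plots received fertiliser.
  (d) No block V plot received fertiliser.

(a) block II: |A| = 8, |A ∩ B| = 4; needs |A ∩ B| ≤ |A ∖ B| — true.
(b) block III: |A| = 9, |A ∩ B| = 5; needs |A ∩ B| ≥ |A ∖ B| — true.
(c) block I: |A| = 8, |A ∩ B| = 5; needs |A ∩ B| ≥ 5 — true.
(d) block V: |A| = 6, |A ∩ B| = 0; needs A ∩ B = ∅ (|A ∩ B| = 0) — true.

4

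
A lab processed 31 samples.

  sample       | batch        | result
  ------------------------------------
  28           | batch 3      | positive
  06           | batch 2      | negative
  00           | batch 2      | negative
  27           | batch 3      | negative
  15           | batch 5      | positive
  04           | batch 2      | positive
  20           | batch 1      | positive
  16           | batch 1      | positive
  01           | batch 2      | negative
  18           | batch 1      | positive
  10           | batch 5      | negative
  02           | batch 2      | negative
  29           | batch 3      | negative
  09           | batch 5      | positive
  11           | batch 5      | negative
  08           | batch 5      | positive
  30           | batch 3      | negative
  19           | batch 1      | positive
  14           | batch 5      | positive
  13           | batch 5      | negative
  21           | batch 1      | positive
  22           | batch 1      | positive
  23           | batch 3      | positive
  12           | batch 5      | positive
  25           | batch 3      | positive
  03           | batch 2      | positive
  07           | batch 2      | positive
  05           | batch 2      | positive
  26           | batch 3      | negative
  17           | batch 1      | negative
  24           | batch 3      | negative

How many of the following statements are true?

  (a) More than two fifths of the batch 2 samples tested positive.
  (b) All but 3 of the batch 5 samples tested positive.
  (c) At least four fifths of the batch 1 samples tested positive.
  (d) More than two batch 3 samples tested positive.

4

(a) batch 2: |A| = 8, |A ∩ B| = 4; needs |A ∩ B| / |A| > 2/5 — true.
(b) batch 5: |A| = 8, |A ∩ B| = 5; needs |A ∖ B| = 3 — true.
(c) batch 1: |A| = 7, |A ∩ B| = 6; needs |A ∩ B| / |A| ≥ 4/5 — true.
(d) batch 3: |A| = 8, |A ∩ B| = 3; needs |A ∩ B| > 2 — true.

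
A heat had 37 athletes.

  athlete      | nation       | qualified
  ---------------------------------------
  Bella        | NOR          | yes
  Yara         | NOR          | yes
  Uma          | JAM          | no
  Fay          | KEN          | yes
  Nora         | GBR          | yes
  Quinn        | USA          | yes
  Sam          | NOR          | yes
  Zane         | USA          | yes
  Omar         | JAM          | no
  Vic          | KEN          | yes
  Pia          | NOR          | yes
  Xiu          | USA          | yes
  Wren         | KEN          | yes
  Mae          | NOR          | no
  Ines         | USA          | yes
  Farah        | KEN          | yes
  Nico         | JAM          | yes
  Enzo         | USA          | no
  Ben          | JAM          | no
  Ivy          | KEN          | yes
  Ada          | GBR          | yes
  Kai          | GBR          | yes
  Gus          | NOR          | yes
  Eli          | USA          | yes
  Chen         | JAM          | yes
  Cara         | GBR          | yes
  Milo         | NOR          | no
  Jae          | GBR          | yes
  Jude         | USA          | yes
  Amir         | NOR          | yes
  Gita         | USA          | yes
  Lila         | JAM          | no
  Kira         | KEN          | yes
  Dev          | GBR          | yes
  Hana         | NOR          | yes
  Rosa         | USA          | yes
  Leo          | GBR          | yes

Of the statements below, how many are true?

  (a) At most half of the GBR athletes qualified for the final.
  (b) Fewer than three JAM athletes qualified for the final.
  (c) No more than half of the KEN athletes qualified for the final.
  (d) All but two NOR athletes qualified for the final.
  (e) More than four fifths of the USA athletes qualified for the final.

(a) GBR: |A| = 7, |A ∩ B| = 7; needs |A ∩ B| ≤ |A ∖ B| — false.
(b) JAM: |A| = 6, |A ∩ B| = 2; needs |A ∩ B| < 3 — true.
(c) KEN: |A| = 6, |A ∩ B| = 6; needs |A ∩ B| ≤ |A ∖ B| — false.
(d) NOR: |A| = 9, |A ∩ B| = 7; needs |A ∖ B| = 2 — true.
(e) USA: |A| = 9, |A ∩ B| = 8; needs |A ∩ B| / |A| > 4/5 — true.

3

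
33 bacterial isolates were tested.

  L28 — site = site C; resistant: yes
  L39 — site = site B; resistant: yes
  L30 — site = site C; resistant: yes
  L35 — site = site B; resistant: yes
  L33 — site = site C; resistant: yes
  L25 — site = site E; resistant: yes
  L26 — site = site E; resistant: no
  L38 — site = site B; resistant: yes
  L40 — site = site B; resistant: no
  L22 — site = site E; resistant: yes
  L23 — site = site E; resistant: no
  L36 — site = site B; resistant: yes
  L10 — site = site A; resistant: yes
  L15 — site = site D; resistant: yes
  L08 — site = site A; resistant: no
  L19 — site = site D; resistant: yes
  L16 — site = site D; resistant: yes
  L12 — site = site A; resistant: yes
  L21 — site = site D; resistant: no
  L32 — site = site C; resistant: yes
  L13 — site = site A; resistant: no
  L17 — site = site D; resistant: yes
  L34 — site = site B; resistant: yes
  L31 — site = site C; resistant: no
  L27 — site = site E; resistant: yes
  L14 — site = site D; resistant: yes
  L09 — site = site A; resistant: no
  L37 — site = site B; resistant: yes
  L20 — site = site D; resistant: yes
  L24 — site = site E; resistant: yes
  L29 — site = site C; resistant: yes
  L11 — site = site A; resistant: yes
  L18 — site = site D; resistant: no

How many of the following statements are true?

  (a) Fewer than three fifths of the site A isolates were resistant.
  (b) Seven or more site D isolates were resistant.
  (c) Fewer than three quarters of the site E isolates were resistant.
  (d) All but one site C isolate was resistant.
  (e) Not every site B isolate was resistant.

(a) site A: |A| = 6, |A ∩ B| = 3; needs |A ∩ B| / |A| < 3/5 — true.
(b) site D: |A| = 8, |A ∩ B| = 6; needs |A ∩ B| ≥ 7 — false.
(c) site E: |A| = 6, |A ∩ B| = 4; needs |A ∩ B| / |A| < 3/4 — true.
(d) site C: |A| = 6, |A ∩ B| = 5; needs |A ∖ B| = 1 — true.
(e) site B: |A| = 7, |A ∩ B| = 6; needs A ⊄ B (|A ∖ B| ≥ 1) — true.

4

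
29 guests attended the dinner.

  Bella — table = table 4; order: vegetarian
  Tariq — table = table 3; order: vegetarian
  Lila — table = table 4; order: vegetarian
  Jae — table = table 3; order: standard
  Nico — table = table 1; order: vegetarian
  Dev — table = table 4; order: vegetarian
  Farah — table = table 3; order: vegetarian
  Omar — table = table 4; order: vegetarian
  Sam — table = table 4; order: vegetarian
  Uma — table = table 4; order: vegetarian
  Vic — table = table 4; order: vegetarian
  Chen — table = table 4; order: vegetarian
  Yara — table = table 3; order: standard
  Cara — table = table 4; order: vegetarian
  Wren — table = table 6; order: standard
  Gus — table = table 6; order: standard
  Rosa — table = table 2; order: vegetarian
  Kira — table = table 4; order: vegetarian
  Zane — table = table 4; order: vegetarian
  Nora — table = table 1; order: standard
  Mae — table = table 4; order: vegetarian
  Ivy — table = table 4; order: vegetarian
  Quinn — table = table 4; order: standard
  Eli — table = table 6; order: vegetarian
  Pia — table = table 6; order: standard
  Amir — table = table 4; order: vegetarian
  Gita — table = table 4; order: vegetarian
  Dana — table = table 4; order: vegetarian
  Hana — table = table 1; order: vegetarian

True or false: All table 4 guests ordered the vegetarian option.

The determiner here denotes the relation: A ⊆ B, i.e. every element of A is in B (|A ∖ B| = 0).
|A| = 17, |A ∩ B| = 16, |A ∖ B| = 1.
So the statement is false.

False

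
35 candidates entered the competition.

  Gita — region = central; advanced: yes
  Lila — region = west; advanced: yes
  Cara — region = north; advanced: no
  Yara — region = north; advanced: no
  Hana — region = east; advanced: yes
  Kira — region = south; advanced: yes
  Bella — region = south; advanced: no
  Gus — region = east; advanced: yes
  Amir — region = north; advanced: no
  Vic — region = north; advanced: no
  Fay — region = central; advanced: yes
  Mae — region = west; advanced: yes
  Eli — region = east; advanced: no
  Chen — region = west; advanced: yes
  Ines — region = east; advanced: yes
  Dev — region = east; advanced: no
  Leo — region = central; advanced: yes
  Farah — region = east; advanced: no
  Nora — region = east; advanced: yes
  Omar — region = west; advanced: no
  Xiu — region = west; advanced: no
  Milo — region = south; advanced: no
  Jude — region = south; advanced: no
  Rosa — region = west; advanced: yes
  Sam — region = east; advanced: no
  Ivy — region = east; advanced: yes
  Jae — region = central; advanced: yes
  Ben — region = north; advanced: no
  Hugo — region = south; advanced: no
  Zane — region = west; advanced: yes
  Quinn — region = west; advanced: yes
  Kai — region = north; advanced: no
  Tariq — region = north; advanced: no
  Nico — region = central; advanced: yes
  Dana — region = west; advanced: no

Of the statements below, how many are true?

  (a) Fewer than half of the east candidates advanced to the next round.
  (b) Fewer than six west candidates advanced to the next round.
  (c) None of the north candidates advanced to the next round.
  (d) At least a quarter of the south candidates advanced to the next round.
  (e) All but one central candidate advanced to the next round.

(a) east: |A| = 9, |A ∩ B| = 5; needs |A ∩ B| < |A ∖ B| — false.
(b) west: |A| = 9, |A ∩ B| = 6; needs |A ∩ B| < 6 — false.
(c) north: |A| = 7, |A ∩ B| = 0; needs A ∩ B = ∅ (|A ∩ B| = 0) — true.
(d) south: |A| = 5, |A ∩ B| = 1; needs |A ∩ B| / |A| ≥ 1/4 — false.
(e) central: |A| = 5, |A ∩ B| = 5; needs |A ∖ B| = 1 — false.

1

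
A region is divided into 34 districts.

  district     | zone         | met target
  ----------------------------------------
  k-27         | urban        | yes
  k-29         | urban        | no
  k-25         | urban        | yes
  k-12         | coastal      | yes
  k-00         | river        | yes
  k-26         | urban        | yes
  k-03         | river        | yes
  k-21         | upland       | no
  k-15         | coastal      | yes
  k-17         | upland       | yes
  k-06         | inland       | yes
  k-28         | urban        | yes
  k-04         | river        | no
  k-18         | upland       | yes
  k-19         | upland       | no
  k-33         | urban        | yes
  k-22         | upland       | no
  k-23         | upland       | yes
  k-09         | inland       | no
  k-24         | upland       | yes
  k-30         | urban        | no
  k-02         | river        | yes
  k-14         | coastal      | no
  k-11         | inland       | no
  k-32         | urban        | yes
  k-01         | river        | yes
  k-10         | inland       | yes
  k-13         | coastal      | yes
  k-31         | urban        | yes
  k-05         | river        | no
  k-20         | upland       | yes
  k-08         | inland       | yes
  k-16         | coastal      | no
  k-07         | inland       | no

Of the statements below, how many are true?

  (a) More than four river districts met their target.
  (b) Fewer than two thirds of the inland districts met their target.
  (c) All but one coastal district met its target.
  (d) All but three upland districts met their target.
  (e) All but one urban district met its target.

(a) river: |A| = 6, |A ∩ B| = 4; needs |A ∩ B| > 4 — false.
(b) inland: |A| = 6, |A ∩ B| = 3; needs |A ∩ B| / |A| < 2/3 — true.
(c) coastal: |A| = 5, |A ∩ B| = 3; needs |A ∖ B| = 1 — false.
(d) upland: |A| = 8, |A ∩ B| = 5; needs |A ∖ B| = 3 — true.
(e) urban: |A| = 9, |A ∩ B| = 7; needs |A ∖ B| = 1 — false.

2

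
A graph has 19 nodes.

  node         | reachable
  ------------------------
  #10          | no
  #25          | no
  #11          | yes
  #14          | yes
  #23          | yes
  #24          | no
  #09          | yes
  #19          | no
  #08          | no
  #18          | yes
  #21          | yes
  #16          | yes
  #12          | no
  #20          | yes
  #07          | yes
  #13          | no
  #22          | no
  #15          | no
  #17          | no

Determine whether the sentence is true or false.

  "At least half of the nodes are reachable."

'At least half of the nodes are reachable' holds iff |A ∩ B| ≥ |A ∖ B|.
|A| = 19, |A ∩ B| = 9, |A ∖ B| = 10.
9 < 10, so the statement is false.

False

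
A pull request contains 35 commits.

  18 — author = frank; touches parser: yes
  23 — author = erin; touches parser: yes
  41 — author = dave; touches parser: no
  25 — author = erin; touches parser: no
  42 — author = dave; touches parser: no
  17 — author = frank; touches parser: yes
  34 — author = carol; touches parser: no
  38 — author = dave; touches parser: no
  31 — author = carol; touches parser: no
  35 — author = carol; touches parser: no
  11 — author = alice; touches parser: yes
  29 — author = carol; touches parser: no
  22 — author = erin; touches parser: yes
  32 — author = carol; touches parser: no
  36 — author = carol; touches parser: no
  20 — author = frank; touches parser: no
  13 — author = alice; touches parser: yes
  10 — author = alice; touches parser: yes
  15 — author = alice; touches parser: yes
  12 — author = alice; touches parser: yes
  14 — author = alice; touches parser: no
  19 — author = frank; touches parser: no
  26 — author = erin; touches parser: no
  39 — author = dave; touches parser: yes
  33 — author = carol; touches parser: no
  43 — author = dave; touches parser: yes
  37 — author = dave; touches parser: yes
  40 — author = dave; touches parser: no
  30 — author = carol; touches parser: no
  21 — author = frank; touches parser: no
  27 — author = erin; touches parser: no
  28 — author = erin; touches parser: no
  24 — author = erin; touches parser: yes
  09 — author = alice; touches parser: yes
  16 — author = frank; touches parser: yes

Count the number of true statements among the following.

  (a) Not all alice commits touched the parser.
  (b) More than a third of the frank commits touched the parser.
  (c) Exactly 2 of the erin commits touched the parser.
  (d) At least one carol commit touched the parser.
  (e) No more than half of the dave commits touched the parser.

(a) alice: |A| = 7, |A ∩ B| = 6; needs A ⊄ B (|A ∖ B| ≥ 1) — true.
(b) frank: |A| = 6, |A ∩ B| = 3; needs |A ∩ B| / |A| > 1/3 — true.
(c) erin: |A| = 7, |A ∩ B| = 3; needs |A ∩ B| = 2 — false.
(d) carol: |A| = 8, |A ∩ B| = 0; needs A ∩ B ≠ ∅ (|A ∩ B| ≥ 1) — false.
(e) dave: |A| = 7, |A ∩ B| = 3; needs |A ∩ B| ≤ |A ∖ B| — true.

3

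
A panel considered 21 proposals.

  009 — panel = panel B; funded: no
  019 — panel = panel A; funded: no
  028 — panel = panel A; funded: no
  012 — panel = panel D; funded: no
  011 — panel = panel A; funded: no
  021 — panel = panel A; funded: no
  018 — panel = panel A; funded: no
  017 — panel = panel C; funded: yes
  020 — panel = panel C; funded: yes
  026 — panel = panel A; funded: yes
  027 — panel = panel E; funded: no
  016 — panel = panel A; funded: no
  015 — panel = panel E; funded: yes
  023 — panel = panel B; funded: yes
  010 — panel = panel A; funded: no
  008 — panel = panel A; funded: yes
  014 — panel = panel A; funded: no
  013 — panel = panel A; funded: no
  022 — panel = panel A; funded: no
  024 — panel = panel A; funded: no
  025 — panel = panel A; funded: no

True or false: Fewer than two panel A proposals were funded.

False

Truth condition: |A ∩ B| < 2.
A (the restrictor) = {019, 028, 011, 021, 018, 026, 016, 010, 008, 014, 013, 022, 024, 025}, |A| = 14.
A ∩ B = {026, 008}, so |A ∩ B| = 2.
|A ∩ B| = 2, so the statement is false.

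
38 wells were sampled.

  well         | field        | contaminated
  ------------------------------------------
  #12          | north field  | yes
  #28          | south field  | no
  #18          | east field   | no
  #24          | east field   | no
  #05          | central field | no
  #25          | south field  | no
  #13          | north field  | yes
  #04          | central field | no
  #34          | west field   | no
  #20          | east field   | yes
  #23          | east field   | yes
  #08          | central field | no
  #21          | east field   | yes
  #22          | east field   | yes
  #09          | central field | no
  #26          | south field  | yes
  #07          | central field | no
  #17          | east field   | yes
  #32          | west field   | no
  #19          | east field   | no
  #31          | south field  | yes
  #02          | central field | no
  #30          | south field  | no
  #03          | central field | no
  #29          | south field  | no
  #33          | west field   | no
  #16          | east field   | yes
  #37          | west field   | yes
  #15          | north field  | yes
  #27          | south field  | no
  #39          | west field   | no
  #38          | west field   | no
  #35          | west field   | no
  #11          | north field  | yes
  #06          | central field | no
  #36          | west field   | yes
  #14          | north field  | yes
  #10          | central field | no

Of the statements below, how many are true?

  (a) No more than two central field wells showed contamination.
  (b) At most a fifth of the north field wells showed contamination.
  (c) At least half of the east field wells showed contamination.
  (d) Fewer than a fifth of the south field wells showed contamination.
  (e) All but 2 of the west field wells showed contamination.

2

(a) central field: |A| = 9, |A ∩ B| = 0; needs |A ∩ B| ≤ 2 — true.
(b) north field: |A| = 5, |A ∩ B| = 5; needs |A ∩ B| / |A| ≤ 1/5 — false.
(c) east field: |A| = 9, |A ∩ B| = 6; needs |A ∩ B| ≥ |A ∖ B| — true.
(d) south field: |A| = 7, |A ∩ B| = 2; needs |A ∩ B| / |A| < 1/5 — false.
(e) west field: |A| = 8, |A ∩ B| = 2; needs |A ∖ B| = 2 — false.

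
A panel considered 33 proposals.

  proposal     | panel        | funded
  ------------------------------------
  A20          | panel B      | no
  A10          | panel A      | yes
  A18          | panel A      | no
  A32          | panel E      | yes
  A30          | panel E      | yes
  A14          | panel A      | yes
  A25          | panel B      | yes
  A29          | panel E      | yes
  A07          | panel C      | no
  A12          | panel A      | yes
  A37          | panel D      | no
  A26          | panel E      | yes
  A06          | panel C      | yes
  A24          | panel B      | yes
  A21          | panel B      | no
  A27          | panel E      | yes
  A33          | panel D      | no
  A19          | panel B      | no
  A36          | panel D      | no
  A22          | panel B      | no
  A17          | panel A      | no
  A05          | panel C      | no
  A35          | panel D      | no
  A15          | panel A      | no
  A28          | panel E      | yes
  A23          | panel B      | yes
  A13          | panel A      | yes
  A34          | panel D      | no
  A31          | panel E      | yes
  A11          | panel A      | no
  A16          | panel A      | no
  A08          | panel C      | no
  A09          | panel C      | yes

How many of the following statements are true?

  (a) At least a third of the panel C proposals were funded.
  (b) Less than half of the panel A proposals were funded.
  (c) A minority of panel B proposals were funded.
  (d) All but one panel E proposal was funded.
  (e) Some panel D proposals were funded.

(a) panel C: |A| = 5, |A ∩ B| = 2; needs |A ∩ B| / |A| ≥ 1/3 — true.
(b) panel A: |A| = 9, |A ∩ B| = 4; needs |A ∩ B| < |A ∖ B| — true.
(c) panel B: |A| = 7, |A ∩ B| = 3; needs |A ∩ B| < |A ∖ B| — true.
(d) panel E: |A| = 7, |A ∩ B| = 7; needs |A ∖ B| = 1 — false.
(e) panel D: |A| = 5, |A ∩ B| = 0; needs A ∩ B ≠ ∅ (|A ∩ B| ≥ 1) — false.

3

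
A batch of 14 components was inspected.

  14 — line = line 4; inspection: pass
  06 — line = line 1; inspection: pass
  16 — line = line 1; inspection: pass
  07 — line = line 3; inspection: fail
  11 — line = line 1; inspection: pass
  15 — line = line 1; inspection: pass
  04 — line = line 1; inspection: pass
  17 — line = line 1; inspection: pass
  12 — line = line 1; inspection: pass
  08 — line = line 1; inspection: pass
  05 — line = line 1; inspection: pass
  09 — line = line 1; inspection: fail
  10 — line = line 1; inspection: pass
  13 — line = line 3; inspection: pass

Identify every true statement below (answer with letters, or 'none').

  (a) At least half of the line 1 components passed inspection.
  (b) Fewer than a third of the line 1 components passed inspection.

(a)

|A| = 11, |A ∩ B| = 10, |A ∖ B| = 1.
(a) |A ∩ B| ≥ |A ∖ B|: holds.
(b) |A ∩ B| / |A| < 1/3: fails.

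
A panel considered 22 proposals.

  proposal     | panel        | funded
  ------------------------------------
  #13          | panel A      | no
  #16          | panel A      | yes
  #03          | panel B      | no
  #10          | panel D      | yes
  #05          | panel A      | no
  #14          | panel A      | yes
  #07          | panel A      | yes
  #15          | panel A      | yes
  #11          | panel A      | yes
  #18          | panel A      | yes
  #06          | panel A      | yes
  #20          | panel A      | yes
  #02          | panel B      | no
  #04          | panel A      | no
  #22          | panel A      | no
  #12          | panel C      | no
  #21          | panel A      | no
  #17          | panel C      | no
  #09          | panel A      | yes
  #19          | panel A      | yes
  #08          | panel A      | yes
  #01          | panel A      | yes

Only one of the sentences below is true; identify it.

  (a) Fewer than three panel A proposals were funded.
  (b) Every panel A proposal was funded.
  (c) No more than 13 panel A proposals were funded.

|A| = 17, |A ∩ B| = 12, |A ∖ B| = 5.
(a) requires |A ∩ B| < 3: false.
(b) requires A ⊆ B, i.e. every element of A is in B (|A ∖ B| = 0): false.
(c) requires |A ∩ B| ≤ 13: true.

(c)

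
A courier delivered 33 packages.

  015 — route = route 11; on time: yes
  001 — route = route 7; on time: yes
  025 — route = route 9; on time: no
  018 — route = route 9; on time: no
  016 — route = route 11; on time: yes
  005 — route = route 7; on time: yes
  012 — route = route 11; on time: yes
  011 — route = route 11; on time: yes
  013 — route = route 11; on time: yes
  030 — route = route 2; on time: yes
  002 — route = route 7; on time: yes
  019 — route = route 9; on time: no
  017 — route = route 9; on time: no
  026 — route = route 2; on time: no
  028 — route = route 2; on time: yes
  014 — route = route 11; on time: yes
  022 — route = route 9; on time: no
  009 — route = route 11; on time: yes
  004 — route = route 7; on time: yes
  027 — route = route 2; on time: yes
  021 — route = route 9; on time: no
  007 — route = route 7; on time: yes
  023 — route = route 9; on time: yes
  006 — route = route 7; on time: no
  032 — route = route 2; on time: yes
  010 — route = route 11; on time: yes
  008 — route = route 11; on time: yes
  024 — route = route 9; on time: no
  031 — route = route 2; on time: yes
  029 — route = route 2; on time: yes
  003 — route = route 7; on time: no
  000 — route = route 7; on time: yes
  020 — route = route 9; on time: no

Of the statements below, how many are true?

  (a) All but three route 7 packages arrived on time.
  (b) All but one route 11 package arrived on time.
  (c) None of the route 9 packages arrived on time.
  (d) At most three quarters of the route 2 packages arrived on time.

0

(a) route 7: |A| = 8, |A ∩ B| = 6; needs |A ∖ B| = 3 — false.
(b) route 11: |A| = 9, |A ∩ B| = 9; needs |A ∖ B| = 1 — false.
(c) route 9: |A| = 9, |A ∩ B| = 1; needs A ∩ B = ∅ (|A ∩ B| = 0) — false.
(d) route 2: |A| = 7, |A ∩ B| = 6; needs |A ∩ B| / |A| ≤ 3/4 — false.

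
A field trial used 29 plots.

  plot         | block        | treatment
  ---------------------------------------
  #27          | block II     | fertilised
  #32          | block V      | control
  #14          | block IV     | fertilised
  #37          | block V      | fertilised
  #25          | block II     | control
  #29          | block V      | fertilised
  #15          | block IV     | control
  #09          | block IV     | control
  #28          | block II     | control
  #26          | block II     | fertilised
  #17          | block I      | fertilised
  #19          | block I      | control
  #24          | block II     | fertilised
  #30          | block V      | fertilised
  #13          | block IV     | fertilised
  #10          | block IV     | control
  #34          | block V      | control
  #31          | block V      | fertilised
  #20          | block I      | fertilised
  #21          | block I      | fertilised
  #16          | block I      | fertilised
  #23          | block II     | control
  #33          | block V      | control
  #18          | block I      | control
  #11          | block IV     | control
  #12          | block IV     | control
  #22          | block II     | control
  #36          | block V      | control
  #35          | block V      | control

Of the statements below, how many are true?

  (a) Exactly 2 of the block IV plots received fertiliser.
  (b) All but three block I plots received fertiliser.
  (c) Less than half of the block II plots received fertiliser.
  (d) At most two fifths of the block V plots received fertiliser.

(a) block IV: |A| = 7, |A ∩ B| = 2; needs |A ∩ B| = 2 — true.
(b) block I: |A| = 6, |A ∩ B| = 4; needs |A ∖ B| = 3 — false.
(c) block II: |A| = 7, |A ∩ B| = 3; needs |A ∩ B| < |A ∖ B| — true.
(d) block V: |A| = 9, |A ∩ B| = 4; needs |A ∩ B| / |A| ≤ 2/5 — false.

2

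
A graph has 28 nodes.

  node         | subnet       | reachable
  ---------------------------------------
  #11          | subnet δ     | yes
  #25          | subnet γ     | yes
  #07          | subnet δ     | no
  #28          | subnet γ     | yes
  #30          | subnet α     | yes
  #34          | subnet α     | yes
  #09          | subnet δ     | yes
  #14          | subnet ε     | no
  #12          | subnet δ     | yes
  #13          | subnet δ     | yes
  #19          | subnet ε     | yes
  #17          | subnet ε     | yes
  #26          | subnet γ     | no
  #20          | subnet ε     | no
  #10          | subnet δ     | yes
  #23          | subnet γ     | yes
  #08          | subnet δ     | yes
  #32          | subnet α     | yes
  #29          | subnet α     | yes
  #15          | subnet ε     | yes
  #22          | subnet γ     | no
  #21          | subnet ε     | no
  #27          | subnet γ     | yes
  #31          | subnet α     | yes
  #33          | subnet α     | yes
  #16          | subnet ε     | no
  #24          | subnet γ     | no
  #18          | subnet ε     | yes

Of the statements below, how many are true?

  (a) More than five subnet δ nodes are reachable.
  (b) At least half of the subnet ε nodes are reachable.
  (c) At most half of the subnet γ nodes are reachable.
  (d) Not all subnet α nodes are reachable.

2

(a) subnet δ: |A| = 7, |A ∩ B| = 6; needs |A ∩ B| > 5 — true.
(b) subnet ε: |A| = 8, |A ∩ B| = 4; needs |A ∩ B| ≥ |A ∖ B| — true.
(c) subnet γ: |A| = 7, |A ∩ B| = 4; needs |A ∩ B| ≤ |A ∖ B| — false.
(d) subnet α: |A| = 6, |A ∩ B| = 6; needs A ⊄ B (|A ∖ B| ≥ 1) — false.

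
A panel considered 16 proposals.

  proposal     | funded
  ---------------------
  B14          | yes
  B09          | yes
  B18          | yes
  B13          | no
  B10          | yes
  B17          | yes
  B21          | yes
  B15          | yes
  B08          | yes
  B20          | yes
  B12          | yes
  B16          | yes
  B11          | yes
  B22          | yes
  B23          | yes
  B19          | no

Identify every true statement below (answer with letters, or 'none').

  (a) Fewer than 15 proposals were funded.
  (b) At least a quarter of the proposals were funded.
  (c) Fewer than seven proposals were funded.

(a), (b)

|A| = 16, |A ∩ B| = 14, |A ∖ B| = 2.
(a) |A ∩ B| < 15: holds.
(b) |A ∩ B| / |A| ≥ 1/4: holds.
(c) |A ∩ B| < 7: fails.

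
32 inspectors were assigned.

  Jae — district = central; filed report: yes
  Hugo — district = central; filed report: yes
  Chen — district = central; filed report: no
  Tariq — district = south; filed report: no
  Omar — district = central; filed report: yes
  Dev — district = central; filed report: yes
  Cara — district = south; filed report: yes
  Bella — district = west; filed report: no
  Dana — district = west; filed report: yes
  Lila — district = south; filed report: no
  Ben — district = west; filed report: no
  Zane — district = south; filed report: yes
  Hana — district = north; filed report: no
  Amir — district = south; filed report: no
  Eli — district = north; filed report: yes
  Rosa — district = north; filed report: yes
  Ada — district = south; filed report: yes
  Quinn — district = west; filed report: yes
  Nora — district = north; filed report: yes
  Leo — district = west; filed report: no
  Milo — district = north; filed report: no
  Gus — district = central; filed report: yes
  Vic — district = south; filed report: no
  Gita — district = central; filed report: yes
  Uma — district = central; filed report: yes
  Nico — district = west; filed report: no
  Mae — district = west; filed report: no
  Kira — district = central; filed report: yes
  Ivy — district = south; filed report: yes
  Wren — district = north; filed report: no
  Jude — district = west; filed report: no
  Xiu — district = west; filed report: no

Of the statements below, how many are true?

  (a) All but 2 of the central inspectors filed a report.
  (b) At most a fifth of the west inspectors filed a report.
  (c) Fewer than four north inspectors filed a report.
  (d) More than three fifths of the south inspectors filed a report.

1

(a) central: |A| = 9, |A ∩ B| = 8; needs |A ∖ B| = 2 — false.
(b) west: |A| = 9, |A ∩ B| = 2; needs |A ∩ B| / |A| ≤ 1/5 — false.
(c) north: |A| = 6, |A ∩ B| = 3; needs |A ∩ B| < 4 — true.
(d) south: |A| = 8, |A ∩ B| = 4; needs |A ∩ B| / |A| > 3/5 — false.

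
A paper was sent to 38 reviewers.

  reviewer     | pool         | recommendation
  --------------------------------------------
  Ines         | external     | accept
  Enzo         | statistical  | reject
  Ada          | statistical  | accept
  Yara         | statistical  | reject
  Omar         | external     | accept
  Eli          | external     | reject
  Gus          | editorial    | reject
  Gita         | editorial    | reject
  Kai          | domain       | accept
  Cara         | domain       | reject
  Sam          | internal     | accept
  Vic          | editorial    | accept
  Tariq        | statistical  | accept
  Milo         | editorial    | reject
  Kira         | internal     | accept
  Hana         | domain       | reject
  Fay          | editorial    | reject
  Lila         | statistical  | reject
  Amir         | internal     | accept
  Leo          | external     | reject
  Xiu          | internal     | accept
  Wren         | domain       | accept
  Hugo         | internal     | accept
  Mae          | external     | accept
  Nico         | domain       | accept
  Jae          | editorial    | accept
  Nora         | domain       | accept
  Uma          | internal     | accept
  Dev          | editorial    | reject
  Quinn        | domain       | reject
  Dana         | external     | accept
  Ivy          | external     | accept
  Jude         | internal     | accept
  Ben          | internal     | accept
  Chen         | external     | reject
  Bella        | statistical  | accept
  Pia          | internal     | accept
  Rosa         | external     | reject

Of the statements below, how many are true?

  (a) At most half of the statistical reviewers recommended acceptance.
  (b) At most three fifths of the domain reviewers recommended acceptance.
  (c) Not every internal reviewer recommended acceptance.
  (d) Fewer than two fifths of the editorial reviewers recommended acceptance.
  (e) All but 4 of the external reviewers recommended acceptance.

4

(a) statistical: |A| = 6, |A ∩ B| = 3; needs |A ∩ B| ≤ |A ∖ B| — true.
(b) domain: |A| = 7, |A ∩ B| = 4; needs |A ∩ B| / |A| ≤ 3/5 — true.
(c) internal: |A| = 9, |A ∩ B| = 9; needs A ⊄ B (|A ∖ B| ≥ 1) — false.
(d) editorial: |A| = 7, |A ∩ B| = 2; needs |A ∩ B| / |A| < 2/5 — true.
(e) external: |A| = 9, |A ∩ B| = 5; needs |A ∖ B| = 4 — true.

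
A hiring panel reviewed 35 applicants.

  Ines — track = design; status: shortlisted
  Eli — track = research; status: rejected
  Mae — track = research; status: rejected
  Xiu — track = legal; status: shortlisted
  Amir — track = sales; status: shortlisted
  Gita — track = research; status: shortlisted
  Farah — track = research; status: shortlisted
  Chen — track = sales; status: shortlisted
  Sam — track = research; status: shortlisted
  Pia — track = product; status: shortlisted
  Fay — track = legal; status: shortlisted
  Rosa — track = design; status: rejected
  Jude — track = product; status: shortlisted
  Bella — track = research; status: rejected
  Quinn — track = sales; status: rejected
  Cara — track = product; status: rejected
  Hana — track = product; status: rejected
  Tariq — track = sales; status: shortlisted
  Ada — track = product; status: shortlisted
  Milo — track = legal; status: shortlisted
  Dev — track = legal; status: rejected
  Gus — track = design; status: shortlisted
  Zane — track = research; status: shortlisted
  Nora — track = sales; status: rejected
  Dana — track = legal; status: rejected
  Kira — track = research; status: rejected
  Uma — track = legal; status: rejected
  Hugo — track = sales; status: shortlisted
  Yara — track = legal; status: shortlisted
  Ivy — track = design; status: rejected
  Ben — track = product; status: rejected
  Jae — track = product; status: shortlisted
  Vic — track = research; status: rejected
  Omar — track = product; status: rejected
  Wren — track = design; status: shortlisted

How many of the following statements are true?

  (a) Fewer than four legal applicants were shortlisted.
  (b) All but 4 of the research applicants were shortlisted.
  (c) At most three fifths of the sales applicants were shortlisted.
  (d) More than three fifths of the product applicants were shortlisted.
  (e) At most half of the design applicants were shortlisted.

(a) legal: |A| = 7, |A ∩ B| = 4; needs |A ∩ B| < 4 — false.
(b) research: |A| = 9, |A ∩ B| = 4; needs |A ∖ B| = 4 — false.
(c) sales: |A| = 6, |A ∩ B| = 4; needs |A ∩ B| / |A| ≤ 3/5 — false.
(d) product: |A| = 8, |A ∩ B| = 4; needs |A ∩ B| / |A| > 3/5 — false.
(e) design: |A| = 5, |A ∩ B| = 3; needs |A ∩ B| ≤ |A ∖ B| — false.

0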